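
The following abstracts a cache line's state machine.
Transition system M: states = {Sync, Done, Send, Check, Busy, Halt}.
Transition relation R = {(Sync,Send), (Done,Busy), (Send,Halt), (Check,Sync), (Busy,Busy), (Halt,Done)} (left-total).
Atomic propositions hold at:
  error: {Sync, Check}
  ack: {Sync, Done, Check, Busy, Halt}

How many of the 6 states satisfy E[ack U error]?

2

E[ack U error]: least fixpoint, start Z0 = Sat(error) = {Sync, Check}, add states in Sat(ack) with some successor in Z. Already a fixed point.
Sat(E[ack U error]) = {Sync, Check}
|Sat(E[ack U error])| = |{Sync, Check}| = 2.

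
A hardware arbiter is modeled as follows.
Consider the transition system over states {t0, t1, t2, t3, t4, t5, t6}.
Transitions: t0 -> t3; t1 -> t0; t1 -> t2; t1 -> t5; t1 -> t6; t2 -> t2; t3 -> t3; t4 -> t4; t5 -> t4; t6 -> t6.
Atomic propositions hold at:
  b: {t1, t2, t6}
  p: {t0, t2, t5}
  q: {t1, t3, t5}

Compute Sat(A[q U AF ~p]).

{t0, t1, t3, t4, t5, t6}

Sat(~p) = {t1, t3, t4, t6}
AF ~p: least fixpoint, start Z0 = {t1, t3, t4, t6}, add states with every successor in Z. Z1 = {t0, t1, t3, t4, t5, t6}; fixed.
Sat(AF ~p) = {t0, t1, t3, t4, t5, t6}
A[q U AF ~p]: least fixpoint, start Z0 = Sat(AF ~p) = {t0, t1, t3, t4, t5, t6}, add states in Sat(q) with every successor in Z. Already a fixed point.
Sat(A[q U AF ~p]) = {t0, t1, t3, t4, t5, t6}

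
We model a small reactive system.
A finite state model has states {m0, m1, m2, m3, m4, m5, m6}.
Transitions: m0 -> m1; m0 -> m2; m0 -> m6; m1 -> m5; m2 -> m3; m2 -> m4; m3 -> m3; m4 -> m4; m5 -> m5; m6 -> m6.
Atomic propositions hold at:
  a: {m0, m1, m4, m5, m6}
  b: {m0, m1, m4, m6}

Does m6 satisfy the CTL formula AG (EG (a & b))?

Yes

Sat(a & b) = {m0, m1, m4, m6}
EG (a & b): greatest fixpoint, start Z0 = {m0, m1, m4, m6}, keep only states in Sat with some successor in Z. Z1 = {m0, m4, m6}; fixed.
Sat(EG (a & b)) = {m0, m4, m6}
AG (EG (a & b)): greatest fixpoint, start Z0 = {m0, m4, m6}, keep only states in Sat with every successor in Z. Z1 = {m4, m6}; fixed.
Sat(AG (EG (a & b))) = {m4, m6}
m6 ∈ Sat(AG (EG (a & b))) = {m4, m6}, so the formula holds at m6.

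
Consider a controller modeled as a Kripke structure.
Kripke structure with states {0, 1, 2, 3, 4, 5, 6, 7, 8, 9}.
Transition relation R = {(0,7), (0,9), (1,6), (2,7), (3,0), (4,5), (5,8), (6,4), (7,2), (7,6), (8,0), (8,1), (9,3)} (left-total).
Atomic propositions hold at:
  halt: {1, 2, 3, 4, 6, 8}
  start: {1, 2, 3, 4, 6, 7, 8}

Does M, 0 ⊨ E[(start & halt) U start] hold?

No

Sat(start & halt) = {1, 2, 3, 4, 6, 8}
E[(start & halt) U start]: least fixpoint, start Z0 = Sat(start) = {1, 2, 3, 4, 6, 7, 8}, add states in Sat(start & halt) with some successor in Z. Already a fixed point.
Sat(E[(start & halt) U start]) = {1, 2, 3, 4, 6, 7, 8}
0 ∉ Sat(E[(start & halt) U start]) = {1, 2, 3, 4, 6, 7, 8}, so the formula does not hold at 0.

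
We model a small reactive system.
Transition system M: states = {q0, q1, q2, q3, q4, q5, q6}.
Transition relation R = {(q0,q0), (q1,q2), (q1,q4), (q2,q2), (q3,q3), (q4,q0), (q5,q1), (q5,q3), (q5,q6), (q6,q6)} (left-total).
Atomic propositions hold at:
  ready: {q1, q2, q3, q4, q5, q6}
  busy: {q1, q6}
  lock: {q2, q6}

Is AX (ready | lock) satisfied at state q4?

Sat(ready | lock) = {q1, q2, q3, q4, q5, q6}
Sat(AX (ready | lock)) = {s : every successor in {q1, q2, q3, q4, q5, q6}} = {q1, q2, q3, q5, q6}
q4 ∉ Sat(AX (ready | lock)) = {q1, q2, q3, q5, q6}, so the formula does not hold at q4.

No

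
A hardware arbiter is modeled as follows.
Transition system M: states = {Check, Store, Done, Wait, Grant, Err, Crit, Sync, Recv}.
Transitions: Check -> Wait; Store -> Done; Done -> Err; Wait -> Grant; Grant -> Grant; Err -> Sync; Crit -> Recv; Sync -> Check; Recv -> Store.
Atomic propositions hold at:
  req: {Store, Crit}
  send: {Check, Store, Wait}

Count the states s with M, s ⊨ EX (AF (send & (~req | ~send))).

Sat(~req) = {Check, Done, Wait, Grant, Err, Sync, Recv}
Sat(~send) = {Done, Grant, Err, Crit, Sync, Recv}
Sat(~req | ~send) = {Check, Done, Wait, Grant, Err, Crit, Sync, Recv}
Sat(send & (~req | ~send)) = {Check, Wait}
AF (send & (~req | ~send)): least fixpoint, start Z0 = {Check, Wait}, add states with every successor in Z. Z1 = {Check, Wait, Sync}; Z2 = {Check, Wait, Err, Sync}; Z3 = {Check, Done, Wait, Err, Sync}; Z4 = {Check, Store, Done, Wait, Err, Sync}; Z5 = {Check, Store, Done, Wait, Err, Sync, Recv}; Z6 = {Check, Store, Done, Wait, Err, Crit, Sync, Recv}; fixed.
Sat(AF (send & (~req | ~send))) = {Check, Store, Done, Wait, Err, Crit, Sync, Recv}
Sat(EX (AF (send & (~req | ~send)))) = {s : some successor in {Check, Store, Done, Wait, Err, Crit, Sync, Recv}} = {Check, Store, Done, Err, Crit, Sync, Recv}
|Sat(EX (AF (send & (~req | ~send))))| = |{Check, Store, Done, Err, Crit, Sync, Recv}| = 7.

7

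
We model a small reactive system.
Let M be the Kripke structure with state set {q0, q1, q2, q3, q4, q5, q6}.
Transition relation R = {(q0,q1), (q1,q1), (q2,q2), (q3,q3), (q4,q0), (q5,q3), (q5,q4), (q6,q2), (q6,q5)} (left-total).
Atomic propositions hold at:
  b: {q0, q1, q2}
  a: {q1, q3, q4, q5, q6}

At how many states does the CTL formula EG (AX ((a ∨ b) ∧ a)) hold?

Sat(a ∨ b) = {q0, q1, q2, q3, q4, q5, q6}
Sat((a ∨ b) ∧ a) = {q1, q3, q4, q5, q6}
Sat(AX ((a ∨ b) ∧ a)) = {s : every successor in {q1, q3, q4, q5, q6}} = {q0, q1, q3, q5}
EG (AX ((a ∨ b) ∧ a)): greatest fixpoint, start Z0 = {q0, q1, q3, q5}, keep only states in Sat with some successor in Z. Already a fixed point.
Sat(EG (AX ((a ∨ b) ∧ a))) = {q0, q1, q3, q5}
|Sat(EG (AX ((a ∨ b) ∧ a)))| = |{q0, q1, q3, q5}| = 4.

4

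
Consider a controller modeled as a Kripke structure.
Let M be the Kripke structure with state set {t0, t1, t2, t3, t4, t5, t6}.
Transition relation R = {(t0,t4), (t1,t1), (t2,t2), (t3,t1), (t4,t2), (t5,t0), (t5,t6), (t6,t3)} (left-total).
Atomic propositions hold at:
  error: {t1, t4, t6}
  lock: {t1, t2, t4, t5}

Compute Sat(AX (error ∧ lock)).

Sat(error ∧ lock) = {t1, t4}
Sat(AX (error ∧ lock)) = {s : every successor in {t1, t4}} = {t0, t1, t3}

{t0, t1, t3}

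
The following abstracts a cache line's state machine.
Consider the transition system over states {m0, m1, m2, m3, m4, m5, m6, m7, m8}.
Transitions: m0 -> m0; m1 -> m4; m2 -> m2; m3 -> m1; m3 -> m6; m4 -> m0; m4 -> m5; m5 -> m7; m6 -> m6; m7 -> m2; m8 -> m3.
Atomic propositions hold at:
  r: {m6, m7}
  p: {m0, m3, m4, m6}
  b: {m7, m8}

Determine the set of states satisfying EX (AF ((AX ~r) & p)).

{m0, m1, m3, m4}

Sat(~r) = {m0, m1, m2, m3, m4, m5, m8}
Sat(AX ~r) = {s : every successor in {m0, m1, m2, m3, m4, m5, m8}} = {m0, m1, m2, m4, m7, m8}
Sat((AX ~r) & p) = {m0, m4}
AF ((AX ~r) & p): least fixpoint, start Z0 = {m0, m4}, add states with every successor in Z. Z1 = {m0, m1, m4}; fixed.
Sat(AF ((AX ~r) & p)) = {m0, m1, m4}
Sat(EX (AF ((AX ~r) & p))) = {s : some successor in {m0, m1, m4}} = {m0, m1, m3, m4}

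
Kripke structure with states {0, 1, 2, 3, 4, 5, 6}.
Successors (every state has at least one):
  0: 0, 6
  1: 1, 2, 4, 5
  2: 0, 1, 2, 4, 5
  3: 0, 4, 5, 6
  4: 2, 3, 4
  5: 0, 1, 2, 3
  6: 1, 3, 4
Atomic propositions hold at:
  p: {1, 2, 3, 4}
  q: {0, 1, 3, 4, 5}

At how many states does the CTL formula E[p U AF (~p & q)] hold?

6

Sat(~p) = {0, 5, 6}
Sat(~p & q) = {0, 5}
AF (~p & q): least fixpoint, start Z0 = {0, 5}, add states with every successor in Z. Already a fixed point.
Sat(AF (~p & q)) = {0, 5}
E[p U AF (~p & q)]: least fixpoint, start Z0 = Sat(AF (~p & q)) = {0, 5}, add states in Sat(p) with some successor in Z. Z1 = {0, 1, 2, 3, 5}; Z2 = {0, 1, 2, 3, 4, 5}; fixed.
Sat(E[p U AF (~p & q)]) = {0, 1, 2, 3, 4, 5}
|Sat(E[p U AF (~p & q)])| = |{0, 1, 2, 3, 4, 5}| = 6.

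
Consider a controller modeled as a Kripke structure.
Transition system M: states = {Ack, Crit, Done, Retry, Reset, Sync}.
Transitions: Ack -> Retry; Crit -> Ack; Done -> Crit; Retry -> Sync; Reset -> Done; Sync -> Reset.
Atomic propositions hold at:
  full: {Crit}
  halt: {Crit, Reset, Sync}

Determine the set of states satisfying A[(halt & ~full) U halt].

{Crit, Reset, Sync}

Sat(~full) = {Ack, Done, Retry, Reset, Sync}
Sat(halt & ~full) = {Reset, Sync}
A[(halt & ~full) U halt]: least fixpoint, start Z0 = Sat(halt) = {Crit, Reset, Sync}, add states in Sat(halt & ~full) with every successor in Z. Already a fixed point.
Sat(A[(halt & ~full) U halt]) = {Crit, Reset, Sync}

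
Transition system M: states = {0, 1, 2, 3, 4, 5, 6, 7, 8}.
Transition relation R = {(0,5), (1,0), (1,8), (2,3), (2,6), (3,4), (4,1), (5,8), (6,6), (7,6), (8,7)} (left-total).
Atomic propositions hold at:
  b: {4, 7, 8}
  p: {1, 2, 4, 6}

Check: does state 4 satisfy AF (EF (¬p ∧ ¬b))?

Yes

Sat(¬p) = {0, 3, 5, 7, 8}
Sat(¬b) = {0, 1, 2, 3, 5, 6}
Sat(¬p ∧ ¬b) = {0, 3, 5}
EF (¬p ∧ ¬b): least fixpoint, start Z0 = {0, 3, 5}, add states with some successor in Z. Z1 = {0, 1, 2, 3, 5}; Z2 = {0, 1, 2, 3, 4, 5}; fixed.
Sat(EF (¬p ∧ ¬b)) = {0, 1, 2, 3, 4, 5}
AF (EF (¬p ∧ ¬b)): least fixpoint, start Z0 = {0, 1, 2, 3, 4, 5}, add states with every successor in Z. Already a fixed point.
Sat(AF (EF (¬p ∧ ¬b))) = {0, 1, 2, 3, 4, 5}
4 ∈ Sat(AF (EF (¬p ∧ ¬b))) = {0, 1, 2, 3, 4, 5}, so the formula holds at 4.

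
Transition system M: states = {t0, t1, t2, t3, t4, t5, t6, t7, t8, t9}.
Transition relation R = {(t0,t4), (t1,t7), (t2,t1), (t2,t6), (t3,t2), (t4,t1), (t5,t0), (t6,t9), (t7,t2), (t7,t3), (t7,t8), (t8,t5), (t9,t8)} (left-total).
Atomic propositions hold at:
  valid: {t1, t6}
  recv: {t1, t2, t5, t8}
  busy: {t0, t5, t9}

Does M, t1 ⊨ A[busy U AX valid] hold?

No

Sat(AX valid) = {s : every successor in {t1, t6}} = {t2, t4}
A[busy U AX valid]: least fixpoint, start Z0 = Sat(AX valid) = {t2, t4}, add states in Sat(busy) with every successor in Z. Z1 = {t0, t2, t4}; Z2 = {t0, t2, t4, t5}; fixed.
Sat(A[busy U AX valid]) = {t0, t2, t4, t5}
t1 ∉ Sat(A[busy U AX valid]) = {t0, t2, t4, t5}, so the formula does not hold at t1.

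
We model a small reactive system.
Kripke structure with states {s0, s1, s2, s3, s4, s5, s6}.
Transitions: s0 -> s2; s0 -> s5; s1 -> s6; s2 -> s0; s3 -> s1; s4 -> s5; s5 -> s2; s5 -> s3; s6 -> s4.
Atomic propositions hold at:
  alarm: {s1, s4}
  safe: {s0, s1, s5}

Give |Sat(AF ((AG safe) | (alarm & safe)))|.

2

AG safe: greatest fixpoint, start Z0 = {s0, s1, s5}, keep only states in Sat with every successor in Z. Z1 = ∅; fixed.
Sat(AG safe) = ∅
Sat(alarm & safe) = {s1}
Sat((AG safe) | (alarm & safe)) = {s1}
AF ((AG safe) | (alarm & safe)): least fixpoint, start Z0 = {s1}, add states with every successor in Z. Z1 = {s1, s3}; fixed.
Sat(AF ((AG safe) | (alarm & safe))) = {s1, s3}
|Sat(AF ((AG safe) | (alarm & safe)))| = |{s1, s3}| = 2.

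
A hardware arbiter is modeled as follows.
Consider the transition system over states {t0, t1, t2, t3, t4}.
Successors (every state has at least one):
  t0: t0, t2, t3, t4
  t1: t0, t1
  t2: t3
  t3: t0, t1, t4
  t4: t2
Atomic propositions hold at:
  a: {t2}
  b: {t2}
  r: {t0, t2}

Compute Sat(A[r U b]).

{t2}

A[r U b]: least fixpoint, start Z0 = Sat(b) = {t2}, add states in Sat(r) with every successor in Z. Already a fixed point.
Sat(A[r U b]) = {t2}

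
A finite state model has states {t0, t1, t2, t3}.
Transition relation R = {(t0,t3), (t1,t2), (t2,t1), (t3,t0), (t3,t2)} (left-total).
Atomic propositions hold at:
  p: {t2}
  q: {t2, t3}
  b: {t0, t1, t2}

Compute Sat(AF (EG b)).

EG b: greatest fixpoint, start Z0 = {t0, t1, t2}, keep only states in Sat with some successor in Z. Z1 = {t1, t2}; fixed.
Sat(EG b) = {t1, t2}
AF (EG b): least fixpoint, start Z0 = {t1, t2}, add states with every successor in Z. Already a fixed point.
Sat(AF (EG b)) = {t1, t2}

{t1, t2}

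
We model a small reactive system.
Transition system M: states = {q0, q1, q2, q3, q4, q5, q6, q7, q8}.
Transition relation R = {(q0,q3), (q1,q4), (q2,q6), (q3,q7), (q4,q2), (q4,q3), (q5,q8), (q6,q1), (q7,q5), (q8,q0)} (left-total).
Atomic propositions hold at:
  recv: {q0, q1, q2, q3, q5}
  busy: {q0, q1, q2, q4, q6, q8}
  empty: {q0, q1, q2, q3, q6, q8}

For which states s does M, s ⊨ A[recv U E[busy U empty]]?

{q0, q1, q2, q3, q4, q5, q6, q8}

E[busy U empty]: least fixpoint, start Z0 = Sat(empty) = {q0, q1, q2, q3, q6, q8}, add states in Sat(busy) with some successor in Z. Z1 = {q0, q1, q2, q3, q4, q6, q8}; fixed.
Sat(E[busy U empty]) = {q0, q1, q2, q3, q4, q6, q8}
A[recv U E[busy U empty]]: least fixpoint, start Z0 = Sat(E[busy U empty]) = {q0, q1, q2, q3, q4, q6, q8}, add states in Sat(recv) with every successor in Z. Z1 = {q0, q1, q2, q3, q4, q5, q6, q8}; fixed.
Sat(A[recv U E[busy U empty]]) = {q0, q1, q2, q3, q4, q5, q6, q8}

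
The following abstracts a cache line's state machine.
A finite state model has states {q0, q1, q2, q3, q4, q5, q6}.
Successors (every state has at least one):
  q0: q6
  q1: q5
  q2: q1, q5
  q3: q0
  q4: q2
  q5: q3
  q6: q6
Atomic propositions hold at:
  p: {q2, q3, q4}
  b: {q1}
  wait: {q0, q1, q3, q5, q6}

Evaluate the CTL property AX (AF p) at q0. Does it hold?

No

AF p: least fixpoint, start Z0 = {q2, q3, q4}, add states with every successor in Z. Z1 = {q2, q3, q4, q5}; Z2 = {q1, q2, q3, q4, q5}; fixed.
Sat(AF p) = {q1, q2, q3, q4, q5}
Sat(AX (AF p)) = {s : every successor in {q1, q2, q3, q4, q5}} = {q1, q2, q4, q5}
q0 ∉ Sat(AX (AF p)) = {q1, q2, q4, q5}, so the formula does not hold at q0.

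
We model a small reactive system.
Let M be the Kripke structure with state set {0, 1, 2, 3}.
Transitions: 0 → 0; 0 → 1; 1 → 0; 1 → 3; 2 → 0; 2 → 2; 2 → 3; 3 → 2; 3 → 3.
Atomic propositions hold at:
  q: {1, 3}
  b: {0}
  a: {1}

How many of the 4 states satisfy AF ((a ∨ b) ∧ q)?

Sat(a ∨ b) = {0, 1}
Sat((a ∨ b) ∧ q) = {1}
AF ((a ∨ b) ∧ q): least fixpoint, start Z0 = {1}, add states with every successor in Z. Already a fixed point.
Sat(AF ((a ∨ b) ∧ q)) = {1}
|Sat(AF ((a ∨ b) ∧ q))| = |{1}| = 1.

1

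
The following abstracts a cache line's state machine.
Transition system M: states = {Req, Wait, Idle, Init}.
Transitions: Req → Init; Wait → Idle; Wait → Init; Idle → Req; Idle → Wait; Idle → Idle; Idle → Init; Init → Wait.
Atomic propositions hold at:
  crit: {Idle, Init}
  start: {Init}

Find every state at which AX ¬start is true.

Sat(¬start) = {Req, Wait, Idle}
Sat(AX ¬start) = {s : every successor in {Req, Wait, Idle}} = {Init}

{Init}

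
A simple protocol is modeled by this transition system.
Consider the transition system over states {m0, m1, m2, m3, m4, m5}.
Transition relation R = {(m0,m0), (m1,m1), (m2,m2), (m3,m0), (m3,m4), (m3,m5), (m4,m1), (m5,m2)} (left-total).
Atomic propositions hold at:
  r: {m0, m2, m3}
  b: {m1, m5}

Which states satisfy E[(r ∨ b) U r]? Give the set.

{m0, m2, m3, m5}

Sat(r ∨ b) = {m0, m1, m2, m3, m5}
E[(r ∨ b) U r]: least fixpoint, start Z0 = Sat(r) = {m0, m2, m3}, add states in Sat(r ∨ b) with some successor in Z. Z1 = {m0, m2, m3, m5}; fixed.
Sat(E[(r ∨ b) U r]) = {m0, m2, m3, m5}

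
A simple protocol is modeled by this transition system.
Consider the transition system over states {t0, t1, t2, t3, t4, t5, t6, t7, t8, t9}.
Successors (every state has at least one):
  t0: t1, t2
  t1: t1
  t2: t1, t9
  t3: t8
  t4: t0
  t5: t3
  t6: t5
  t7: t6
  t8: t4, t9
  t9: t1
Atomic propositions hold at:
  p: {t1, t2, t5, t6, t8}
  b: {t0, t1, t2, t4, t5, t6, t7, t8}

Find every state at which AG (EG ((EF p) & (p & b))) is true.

EF p: least fixpoint, start Z0 = {t1, t2, t5, t6, t8}, add states with some successor in Z. Z1 = {t0, t1, t2, t3, t5, t6, t7, t8, t9}; Z2 = {t0, t1, t2, t3, t4, t5, t6, t7, t8, t9}; fixed.
Sat(EF p) = {t0, t1, t2, t3, t4, t5, t6, t7, t8, t9}
Sat(p & b) = {t1, t2, t5, t6, t8}
Sat((EF p) & (p & b)) = {t1, t2, t5, t6, t8}
EG ((EF p) & (p & b)): greatest fixpoint, start Z0 = {t1, t2, t5, t6, t8}, keep only states in Sat with some successor in Z. Z1 = {t1, t2, t6}; Z2 = {t1, t2}; fixed.
Sat(EG ((EF p) & (p & b))) = {t1, t2}
AG (EG ((EF p) & (p & b))): greatest fixpoint, start Z0 = {t1, t2}, keep only states in Sat with every successor in Z. Z1 = {t1}; fixed.
Sat(AG (EG ((EF p) & (p & b)))) = {t1}

{t1}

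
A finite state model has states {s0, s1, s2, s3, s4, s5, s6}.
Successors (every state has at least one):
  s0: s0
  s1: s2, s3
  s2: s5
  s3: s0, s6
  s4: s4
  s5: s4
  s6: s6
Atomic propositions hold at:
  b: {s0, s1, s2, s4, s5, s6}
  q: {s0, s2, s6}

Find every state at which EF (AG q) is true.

{s0, s1, s3, s6}

AG q: greatest fixpoint, start Z0 = {s0, s2, s6}, keep only states in Sat with every successor in Z. Z1 = {s0, s6}; fixed.
Sat(AG q) = {s0, s6}
EF (AG q): least fixpoint, start Z0 = {s0, s6}, add states with some successor in Z. Z1 = {s0, s3, s6}; Z2 = {s0, s1, s3, s6}; fixed.
Sat(EF (AG q)) = {s0, s1, s3, s6}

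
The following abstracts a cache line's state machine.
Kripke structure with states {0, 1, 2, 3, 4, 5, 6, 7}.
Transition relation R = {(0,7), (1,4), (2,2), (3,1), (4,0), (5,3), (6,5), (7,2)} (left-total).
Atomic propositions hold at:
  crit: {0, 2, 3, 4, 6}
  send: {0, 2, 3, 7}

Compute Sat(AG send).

AG send: greatest fixpoint, start Z0 = {0, 2, 3, 7}, keep only states in Sat with every successor in Z. Z1 = {0, 2, 7}; fixed.
Sat(AG send) = {0, 2, 7}

{0, 2, 7}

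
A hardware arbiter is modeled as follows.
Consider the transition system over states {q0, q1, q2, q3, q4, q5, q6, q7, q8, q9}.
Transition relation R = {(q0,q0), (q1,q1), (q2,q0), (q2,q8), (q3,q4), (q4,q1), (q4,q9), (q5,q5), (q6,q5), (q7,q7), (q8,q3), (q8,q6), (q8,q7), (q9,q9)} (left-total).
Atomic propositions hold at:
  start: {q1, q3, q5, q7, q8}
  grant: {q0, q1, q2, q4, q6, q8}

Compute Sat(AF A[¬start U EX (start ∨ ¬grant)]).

Sat(¬start) = {q0, q2, q4, q6, q9}
Sat(¬grant) = {q3, q5, q7, q9}
Sat(start ∨ ¬grant) = {q1, q3, q5, q7, q8, q9}
Sat(EX (start ∨ ¬grant)) = {s : some successor in {q1, q3, q5, q7, q8, q9}} = {q1, q2, q4, q5, q6, q7, q8, q9}
A[¬start U EX (start ∨ ¬grant)]: least fixpoint, start Z0 = Sat(EX (start ∨ ¬grant)) = {q1, q2, q4, q5, q6, q7, q8, q9}, add states in Sat(¬start) with every successor in Z. Already a fixed point.
Sat(A[¬start U EX (start ∨ ¬grant)]) = {q1, q2, q4, q5, q6, q7, q8, q9}
AF A[¬start U EX (start ∨ ¬grant)]: least fixpoint, start Z0 = {q1, q2, q4, q5, q6, q7, q8, q9}, add states with every successor in Z. Z1 = {q1, q2, q3, q4, q5, q6, q7, q8, q9}; fixed.
Sat(AF A[¬start U EX (start ∨ ¬grant)]) = {q1, q2, q3, q4, q5, q6, q7, q8, q9}

{q1, q2, q3, q4, q5, q6, q7, q8, q9}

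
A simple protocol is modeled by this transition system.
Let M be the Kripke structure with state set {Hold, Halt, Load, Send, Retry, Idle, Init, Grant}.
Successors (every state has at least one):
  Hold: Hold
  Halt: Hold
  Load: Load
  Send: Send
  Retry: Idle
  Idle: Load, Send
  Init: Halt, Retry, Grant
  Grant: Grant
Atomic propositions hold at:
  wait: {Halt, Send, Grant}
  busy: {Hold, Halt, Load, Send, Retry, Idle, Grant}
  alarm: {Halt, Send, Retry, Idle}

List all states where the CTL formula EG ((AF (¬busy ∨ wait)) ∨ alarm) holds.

Sat(¬busy) = {Init}
Sat(¬busy ∨ wait) = {Halt, Send, Init, Grant}
AF (¬busy ∨ wait): least fixpoint, start Z0 = {Halt, Send, Init, Grant}, add states with every successor in Z. Already a fixed point.
Sat(AF (¬busy ∨ wait)) = {Halt, Send, Init, Grant}
Sat((AF (¬busy ∨ wait)) ∨ alarm) = {Halt, Send, Retry, Idle, Init, Grant}
EG ((AF (¬busy ∨ wait)) ∨ alarm): greatest fixpoint, start Z0 = {Halt, Send, Retry, Idle, Init, Grant}, keep only states in Sat with some successor in Z. Z1 = {Send, Retry, Idle, Init, Grant}; fixed.
Sat(EG ((AF (¬busy ∨ wait)) ∨ alarm)) = {Send, Retry, Idle, Init, Grant}

{Send, Retry, Idle, Init, Grant}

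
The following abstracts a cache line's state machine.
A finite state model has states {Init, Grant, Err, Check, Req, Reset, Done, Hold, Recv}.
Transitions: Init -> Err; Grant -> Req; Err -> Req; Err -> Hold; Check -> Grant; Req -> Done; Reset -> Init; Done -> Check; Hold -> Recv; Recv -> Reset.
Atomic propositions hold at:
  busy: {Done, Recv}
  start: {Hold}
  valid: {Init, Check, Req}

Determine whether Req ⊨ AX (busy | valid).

Yes

Sat(busy | valid) = {Init, Check, Req, Done, Recv}
Sat(AX (busy | valid)) = {s : every successor in {Init, Check, Req, Done, Recv}} = {Grant, Req, Reset, Done, Hold}
Req ∈ Sat(AX (busy | valid)) = {Grant, Req, Reset, Done, Hold}, so the formula holds at Req.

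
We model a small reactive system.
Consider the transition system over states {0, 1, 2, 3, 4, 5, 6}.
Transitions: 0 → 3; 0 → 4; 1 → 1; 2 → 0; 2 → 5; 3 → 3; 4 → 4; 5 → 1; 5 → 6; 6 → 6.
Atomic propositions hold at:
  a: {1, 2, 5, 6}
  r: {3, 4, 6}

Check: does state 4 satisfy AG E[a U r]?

E[a U r]: least fixpoint, start Z0 = Sat(r) = {3, 4, 6}, add states in Sat(a) with some successor in Z. Z1 = {3, 4, 5, 6}; Z2 = {2, 3, 4, 5, 6}; fixed.
Sat(E[a U r]) = {2, 3, 4, 5, 6}
AG E[a U r]: greatest fixpoint, start Z0 = {2, 3, 4, 5, 6}, keep only states in Sat with every successor in Z. Z1 = {3, 4, 6}; fixed.
Sat(AG E[a U r]) = {3, 4, 6}
4 ∈ Sat(AG E[a U r]) = {3, 4, 6}, so the formula holds at 4.

Yes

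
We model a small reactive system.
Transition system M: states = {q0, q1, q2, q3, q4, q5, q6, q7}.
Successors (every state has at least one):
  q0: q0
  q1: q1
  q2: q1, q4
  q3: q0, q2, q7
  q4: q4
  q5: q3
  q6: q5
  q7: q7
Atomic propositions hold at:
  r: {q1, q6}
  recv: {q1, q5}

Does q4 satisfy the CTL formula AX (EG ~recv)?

Sat(~recv) = {q0, q2, q3, q4, q6, q7}
EG ~recv: greatest fixpoint, start Z0 = {q0, q2, q3, q4, q6, q7}, keep only states in Sat with some successor in Z. Z1 = {q0, q2, q3, q4, q7}; fixed.
Sat(EG ~recv) = {q0, q2, q3, q4, q7}
Sat(AX (EG ~recv)) = {s : every successor in {q0, q2, q3, q4, q7}} = {q0, q3, q4, q5, q7}
q4 ∈ Sat(AX (EG ~recv)) = {q0, q3, q4, q5, q7}, so the formula holds at q4.

Yes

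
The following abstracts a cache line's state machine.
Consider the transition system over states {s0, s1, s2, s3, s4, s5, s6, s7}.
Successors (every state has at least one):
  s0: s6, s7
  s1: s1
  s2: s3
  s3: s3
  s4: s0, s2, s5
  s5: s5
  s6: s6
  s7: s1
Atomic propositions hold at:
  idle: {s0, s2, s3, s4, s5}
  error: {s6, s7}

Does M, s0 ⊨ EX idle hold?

No

Sat(EX idle) = {s : some successor in {s0, s2, s3, s4, s5}} = {s2, s3, s4, s5}
s0 ∉ Sat(EX idle) = {s2, s3, s4, s5}, so the formula does not hold at s0.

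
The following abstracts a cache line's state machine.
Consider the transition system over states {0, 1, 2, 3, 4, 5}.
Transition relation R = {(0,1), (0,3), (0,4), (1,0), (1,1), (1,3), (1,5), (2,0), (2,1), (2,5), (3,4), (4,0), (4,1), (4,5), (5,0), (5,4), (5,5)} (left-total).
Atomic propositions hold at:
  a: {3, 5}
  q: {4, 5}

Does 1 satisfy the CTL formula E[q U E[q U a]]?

No

E[q U a]: least fixpoint, start Z0 = Sat(a) = {3, 5}, add states in Sat(q) with some successor in Z. Z1 = {3, 4, 5}; fixed.
Sat(E[q U a]) = {3, 4, 5}
E[q U E[q U a]]: least fixpoint, start Z0 = Sat(E[q U a]) = {3, 4, 5}, add states in Sat(q) with some successor in Z. Already a fixed point.
Sat(E[q U E[q U a]]) = {3, 4, 5}
1 ∉ Sat(E[q U E[q U a]]) = {3, 4, 5}, so the formula does not hold at 1.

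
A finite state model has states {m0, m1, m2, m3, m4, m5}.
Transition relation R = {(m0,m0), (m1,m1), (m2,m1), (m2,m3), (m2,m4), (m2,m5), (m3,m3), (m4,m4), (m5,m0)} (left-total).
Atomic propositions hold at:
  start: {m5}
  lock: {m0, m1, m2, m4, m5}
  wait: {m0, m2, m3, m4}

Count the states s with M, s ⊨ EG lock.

5

EG lock: greatest fixpoint, start Z0 = {m0, m1, m2, m4, m5}, keep only states in Sat with some successor in Z. Already a fixed point.
Sat(EG lock) = {m0, m1, m2, m4, m5}
|Sat(EG lock)| = |{m0, m1, m2, m4, m5}| = 5.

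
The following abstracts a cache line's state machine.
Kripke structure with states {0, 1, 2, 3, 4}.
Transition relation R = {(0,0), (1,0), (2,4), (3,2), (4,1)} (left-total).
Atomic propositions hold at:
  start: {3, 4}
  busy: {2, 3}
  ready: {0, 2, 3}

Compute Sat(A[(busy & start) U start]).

{3, 4}

Sat(busy & start) = {3}
A[(busy & start) U start]: least fixpoint, start Z0 = Sat(start) = {3, 4}, add states in Sat(busy & start) with every successor in Z. Already a fixed point.
Sat(A[(busy & start) U start]) = {3, 4}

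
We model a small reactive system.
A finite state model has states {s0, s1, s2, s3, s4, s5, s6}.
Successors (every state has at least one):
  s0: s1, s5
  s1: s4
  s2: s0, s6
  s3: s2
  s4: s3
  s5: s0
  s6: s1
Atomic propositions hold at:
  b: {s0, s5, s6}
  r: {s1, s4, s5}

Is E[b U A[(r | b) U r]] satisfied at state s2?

Sat(r | b) = {s0, s1, s4, s5, s6}
A[(r | b) U r]: least fixpoint, start Z0 = Sat(r) = {s1, s4, s5}, add states in Sat(r | b) with every successor in Z. Z1 = {s0, s1, s4, s5, s6}; fixed.
Sat(A[(r | b) U r]) = {s0, s1, s4, s5, s6}
E[b U A[(r | b) U r]]: least fixpoint, start Z0 = Sat(A[(r | b) U r]) = {s0, s1, s4, s5, s6}, add states in Sat(b) with some successor in Z. Already a fixed point.
Sat(E[b U A[(r | b) U r]]) = {s0, s1, s4, s5, s6}
s2 ∉ Sat(E[b U A[(r | b) U r]]) = {s0, s1, s4, s5, s6}, so the formula does not hold at s2.

No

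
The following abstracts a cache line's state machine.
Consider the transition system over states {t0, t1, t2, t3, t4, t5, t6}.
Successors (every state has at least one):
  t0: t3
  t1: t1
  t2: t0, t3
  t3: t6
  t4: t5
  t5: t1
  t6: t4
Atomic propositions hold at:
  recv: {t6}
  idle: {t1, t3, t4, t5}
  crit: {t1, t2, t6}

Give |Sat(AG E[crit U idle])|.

E[crit U idle]: least fixpoint, start Z0 = Sat(idle) = {t1, t3, t4, t5}, add states in Sat(crit) with some successor in Z. Z1 = {t1, t2, t3, t4, t5, t6}; fixed.
Sat(E[crit U idle]) = {t1, t2, t3, t4, t5, t6}
AG E[crit U idle]: greatest fixpoint, start Z0 = {t1, t2, t3, t4, t5, t6}, keep only states in Sat with every successor in Z. Z1 = {t1, t3, t4, t5, t6}; fixed.
Sat(AG E[crit U idle]) = {t1, t3, t4, t5, t6}
|Sat(AG E[crit U idle])| = |{t1, t3, t4, t5, t6}| = 5.

5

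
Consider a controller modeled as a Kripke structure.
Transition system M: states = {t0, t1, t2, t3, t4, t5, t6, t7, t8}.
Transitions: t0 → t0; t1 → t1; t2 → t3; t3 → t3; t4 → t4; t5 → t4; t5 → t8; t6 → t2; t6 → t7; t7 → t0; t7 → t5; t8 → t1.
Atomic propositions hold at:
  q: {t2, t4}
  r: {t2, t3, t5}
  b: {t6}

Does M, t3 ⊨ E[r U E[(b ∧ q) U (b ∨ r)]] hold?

Yes

Sat(b ∧ q) = ∅
Sat(b ∨ r) = {t2, t3, t5, t6}
E[(b ∧ q) U (b ∨ r)]: least fixpoint, start Z0 = Sat((b ∨ r)) = {t2, t3, t5, t6}, add states in Sat(b ∧ q) with some successor in Z. Already a fixed point.
Sat(E[(b ∧ q) U (b ∨ r)]) = {t2, t3, t5, t6}
E[r U E[(b ∧ q) U (b ∨ r)]]: least fixpoint, start Z0 = Sat(E[(b ∧ q) U (b ∨ r)]) = {t2, t3, t5, t6}, add states in Sat(r) with some successor in Z. Already a fixed point.
Sat(E[r U E[(b ∧ q) U (b ∨ r)]]) = {t2, t3, t5, t6}
t3 ∈ Sat(E[r U E[(b ∧ q) U (b ∨ r)]]) = {t2, t3, t5, t6}, so the formula holds at t3.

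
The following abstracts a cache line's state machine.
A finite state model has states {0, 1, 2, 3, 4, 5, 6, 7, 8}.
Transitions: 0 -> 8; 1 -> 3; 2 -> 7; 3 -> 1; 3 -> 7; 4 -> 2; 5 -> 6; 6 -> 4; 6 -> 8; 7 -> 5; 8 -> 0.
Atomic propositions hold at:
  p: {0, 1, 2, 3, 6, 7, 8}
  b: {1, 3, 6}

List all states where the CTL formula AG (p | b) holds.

{0, 8}

Sat(p | b) = {0, 1, 2, 3, 6, 7, 8}
AG (p | b): greatest fixpoint, start Z0 = {0, 1, 2, 3, 6, 7, 8}, keep only states in Sat with every successor in Z. Z1 = {0, 1, 2, 3, 8}; Z2 = {0, 1, 8}; Z3 = {0, 8}; fixed.
Sat(AG (p | b)) = {0, 8}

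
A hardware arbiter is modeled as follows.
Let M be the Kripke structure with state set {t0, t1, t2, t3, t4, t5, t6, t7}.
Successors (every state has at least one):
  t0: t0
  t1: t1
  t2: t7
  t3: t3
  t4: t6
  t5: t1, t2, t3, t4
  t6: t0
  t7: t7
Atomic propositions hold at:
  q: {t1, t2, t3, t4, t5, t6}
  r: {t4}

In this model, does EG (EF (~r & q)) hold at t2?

Sat(~r) = {t0, t1, t2, t3, t5, t6, t7}
Sat(~r & q) = {t1, t2, t3, t5, t6}
EF (~r & q): least fixpoint, start Z0 = {t1, t2, t3, t5, t6}, add states with some successor in Z. Z1 = {t1, t2, t3, t4, t5, t6}; fixed.
Sat(EF (~r & q)) = {t1, t2, t3, t4, t5, t6}
EG (EF (~r & q)): greatest fixpoint, start Z0 = {t1, t2, t3, t4, t5, t6}, keep only states in Sat with some successor in Z. Z1 = {t1, t3, t4, t5}; Z2 = {t1, t3, t5}; fixed.
Sat(EG (EF (~r & q))) = {t1, t3, t5}
t2 ∉ Sat(EG (EF (~r & q))) = {t1, t3, t5}, so the formula does not hold at t2.

No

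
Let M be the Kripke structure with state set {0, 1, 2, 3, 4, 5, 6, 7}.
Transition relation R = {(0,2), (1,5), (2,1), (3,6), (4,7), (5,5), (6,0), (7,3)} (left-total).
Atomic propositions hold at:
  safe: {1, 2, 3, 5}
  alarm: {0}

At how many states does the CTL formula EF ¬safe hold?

5

Sat(¬safe) = {0, 4, 6, 7}
EF ¬safe: least fixpoint, start Z0 = {0, 4, 6, 7}, add states with some successor in Z. Z1 = {0, 3, 4, 6, 7}; fixed.
Sat(EF ¬safe) = {0, 3, 4, 6, 7}
|Sat(EF ¬safe)| = |{0, 3, 4, 6, 7}| = 5.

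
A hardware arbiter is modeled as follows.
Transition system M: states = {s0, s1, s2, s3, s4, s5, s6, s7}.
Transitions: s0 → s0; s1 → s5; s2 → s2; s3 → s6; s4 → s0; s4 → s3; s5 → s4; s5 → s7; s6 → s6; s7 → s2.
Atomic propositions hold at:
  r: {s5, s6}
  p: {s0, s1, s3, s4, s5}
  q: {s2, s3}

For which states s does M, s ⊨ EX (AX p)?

{s0, s4, s5}

Sat(AX p) = {s : every successor in {s0, s1, s3, s4, s5}} = {s0, s1, s4}
Sat(EX (AX p)) = {s : some successor in {s0, s1, s4}} = {s0, s4, s5}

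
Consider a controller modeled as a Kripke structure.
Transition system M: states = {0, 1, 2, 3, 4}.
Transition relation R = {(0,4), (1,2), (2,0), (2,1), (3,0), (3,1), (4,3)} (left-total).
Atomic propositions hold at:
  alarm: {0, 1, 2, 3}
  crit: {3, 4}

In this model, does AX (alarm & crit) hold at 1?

Sat(alarm & crit) = {3}
Sat(AX (alarm & crit)) = {s : every successor in {3}} = {4}
1 ∉ Sat(AX (alarm & crit)) = {4}, so the formula does not hold at 1.

No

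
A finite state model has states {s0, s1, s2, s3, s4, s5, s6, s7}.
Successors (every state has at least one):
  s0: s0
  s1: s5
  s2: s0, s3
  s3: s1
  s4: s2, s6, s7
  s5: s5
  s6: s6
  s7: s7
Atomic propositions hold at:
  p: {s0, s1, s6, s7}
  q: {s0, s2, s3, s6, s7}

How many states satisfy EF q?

EF q: least fixpoint, start Z0 = {s0, s2, s3, s6, s7}, add states with some successor in Z. Z1 = {s0, s2, s3, s4, s6, s7}; fixed.
Sat(EF q) = {s0, s2, s3, s4, s6, s7}
|Sat(EF q)| = |{s0, s2, s3, s4, s6, s7}| = 6.

6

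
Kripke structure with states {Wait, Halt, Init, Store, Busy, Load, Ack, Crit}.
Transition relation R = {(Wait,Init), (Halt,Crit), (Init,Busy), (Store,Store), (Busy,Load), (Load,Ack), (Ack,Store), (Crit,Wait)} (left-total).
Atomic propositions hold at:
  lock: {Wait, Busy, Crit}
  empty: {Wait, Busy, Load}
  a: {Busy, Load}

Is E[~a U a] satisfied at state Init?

Yes

Sat(~a) = {Wait, Halt, Init, Store, Ack, Crit}
E[~a U a]: least fixpoint, start Z0 = Sat(a) = {Busy, Load}, add states in Sat(~a) with some successor in Z. Z1 = {Init, Busy, Load}; Z2 = {Wait, Init, Busy, Load}; Z3 = {Wait, Init, Busy, Load, Crit}; Z4 = {Wait, Halt, Init, Busy, Load, Crit}; fixed.
Sat(E[~a U a]) = {Wait, Halt, Init, Busy, Load, Crit}
Init ∈ Sat(E[~a U a]) = {Wait, Halt, Init, Busy, Load, Crit}, so the formula holds at Init.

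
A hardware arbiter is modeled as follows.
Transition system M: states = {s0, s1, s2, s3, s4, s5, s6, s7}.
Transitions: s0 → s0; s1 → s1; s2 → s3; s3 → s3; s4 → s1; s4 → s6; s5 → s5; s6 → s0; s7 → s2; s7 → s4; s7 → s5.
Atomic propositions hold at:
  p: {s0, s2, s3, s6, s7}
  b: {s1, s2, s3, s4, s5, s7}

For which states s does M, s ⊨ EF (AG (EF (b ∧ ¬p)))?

{s1, s4, s5, s7}

Sat(¬p) = {s1, s4, s5}
Sat(b ∧ ¬p) = {s1, s4, s5}
EF (b ∧ ¬p): least fixpoint, start Z0 = {s1, s4, s5}, add states with some successor in Z. Z1 = {s1, s4, s5, s7}; fixed.
Sat(EF (b ∧ ¬p)) = {s1, s4, s5, s7}
AG (EF (b ∧ ¬p)): greatest fixpoint, start Z0 = {s1, s4, s5, s7}, keep only states in Sat with every successor in Z. Z1 = {s1, s5}; fixed.
Sat(AG (EF (b ∧ ¬p))) = {s1, s5}
EF (AG (EF (b ∧ ¬p))): least fixpoint, start Z0 = {s1, s5}, add states with some successor in Z. Z1 = {s1, s4, s5, s7}; fixed.
Sat(EF (AG (EF (b ∧ ¬p)))) = {s1, s4, s5, s7}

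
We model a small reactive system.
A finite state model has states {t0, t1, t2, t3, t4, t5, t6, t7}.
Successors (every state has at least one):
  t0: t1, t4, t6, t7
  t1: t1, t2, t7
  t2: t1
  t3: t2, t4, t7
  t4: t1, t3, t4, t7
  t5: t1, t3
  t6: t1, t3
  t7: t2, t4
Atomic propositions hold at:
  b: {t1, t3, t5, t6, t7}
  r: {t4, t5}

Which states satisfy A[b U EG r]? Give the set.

{t4}

EG r: greatest fixpoint, start Z0 = {t4, t5}, keep only states in Sat with some successor in Z. Z1 = {t4}; fixed.
Sat(EG r) = {t4}
A[b U EG r]: least fixpoint, start Z0 = Sat(EG r) = {t4}, add states in Sat(b) with every successor in Z. Already a fixed point.
Sat(A[b U EG r]) = {t4}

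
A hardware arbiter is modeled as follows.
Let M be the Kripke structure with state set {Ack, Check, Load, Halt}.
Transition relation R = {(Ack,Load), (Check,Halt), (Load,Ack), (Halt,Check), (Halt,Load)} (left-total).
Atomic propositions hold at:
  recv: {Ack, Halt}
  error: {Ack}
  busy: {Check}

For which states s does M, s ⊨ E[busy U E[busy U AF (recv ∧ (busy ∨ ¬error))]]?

{Check, Halt}

Sat(¬error) = {Check, Load, Halt}
Sat(busy ∨ ¬error) = {Check, Load, Halt}
Sat(recv ∧ (busy ∨ ¬error)) = {Halt}
AF (recv ∧ (busy ∨ ¬error)): least fixpoint, start Z0 = {Halt}, add states with every successor in Z. Z1 = {Check, Halt}; fixed.
Sat(AF (recv ∧ (busy ∨ ¬error))) = {Check, Halt}
E[busy U AF (recv ∧ (busy ∨ ¬error))]: least fixpoint, start Z0 = Sat(AF (recv ∧ (busy ∨ ¬error))) = {Check, Halt}, add states in Sat(busy) with some successor in Z. Already a fixed point.
Sat(E[busy U AF (recv ∧ (busy ∨ ¬error))]) = {Check, Halt}
E[busy U E[busy U AF (recv ∧ (busy ∨ ¬error))]]: least fixpoint, start Z0 = Sat(E[busy U AF (recv ∧ (busy ∨ ¬error))]) = {Check, Halt}, add states in Sat(busy) with some successor in Z. Already a fixed point.
Sat(E[busy U E[busy U AF (recv ∧ (busy ∨ ¬error))]]) = {Check, Halt}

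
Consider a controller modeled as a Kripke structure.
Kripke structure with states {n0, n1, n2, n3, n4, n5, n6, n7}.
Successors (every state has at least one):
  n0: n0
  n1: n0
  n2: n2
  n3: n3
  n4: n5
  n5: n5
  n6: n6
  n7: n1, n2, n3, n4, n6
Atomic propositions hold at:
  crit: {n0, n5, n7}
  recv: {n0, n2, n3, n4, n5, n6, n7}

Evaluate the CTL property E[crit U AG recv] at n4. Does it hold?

Yes

AG recv: greatest fixpoint, start Z0 = {n0, n2, n3, n4, n5, n6, n7}, keep only states in Sat with every successor in Z. Z1 = {n0, n2, n3, n4, n5, n6}; fixed.
Sat(AG recv) = {n0, n2, n3, n4, n5, n6}
E[crit U AG recv]: least fixpoint, start Z0 = Sat(AG recv) = {n0, n2, n3, n4, n5, n6}, add states in Sat(crit) with some successor in Z. Z1 = {n0, n2, n3, n4, n5, n6, n7}; fixed.
Sat(E[crit U AG recv]) = {n0, n2, n3, n4, n5, n6, n7}
n4 ∈ Sat(E[crit U AG recv]) = {n0, n2, n3, n4, n5, n6, n7}, so the formula holds at n4.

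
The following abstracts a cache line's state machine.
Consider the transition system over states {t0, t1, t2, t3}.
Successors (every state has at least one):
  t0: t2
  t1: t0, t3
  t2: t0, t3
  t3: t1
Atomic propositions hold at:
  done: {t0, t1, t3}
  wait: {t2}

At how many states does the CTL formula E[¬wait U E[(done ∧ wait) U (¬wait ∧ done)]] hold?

3

Sat(¬wait) = {t0, t1, t3}
Sat(done ∧ wait) = ∅
Sat(¬wait ∧ done) = {t0, t1, t3}
E[(done ∧ wait) U (¬wait ∧ done)]: least fixpoint, start Z0 = Sat((¬wait ∧ done)) = {t0, t1, t3}, add states in Sat(done ∧ wait) with some successor in Z. Already a fixed point.
Sat(E[(done ∧ wait) U (¬wait ∧ done)]) = {t0, t1, t3}
E[¬wait U E[(done ∧ wait) U (¬wait ∧ done)]]: least fixpoint, start Z0 = Sat(E[(done ∧ wait) U (¬wait ∧ done)]) = {t0, t1, t3}, add states in Sat(¬wait) with some successor in Z. Already a fixed point.
Sat(E[¬wait U E[(done ∧ wait) U (¬wait ∧ done)]]) = {t0, t1, t3}
|Sat(E[¬wait U E[(done ∧ wait) U (¬wait ∧ done)]])| = |{t0, t1, t3}| = 3.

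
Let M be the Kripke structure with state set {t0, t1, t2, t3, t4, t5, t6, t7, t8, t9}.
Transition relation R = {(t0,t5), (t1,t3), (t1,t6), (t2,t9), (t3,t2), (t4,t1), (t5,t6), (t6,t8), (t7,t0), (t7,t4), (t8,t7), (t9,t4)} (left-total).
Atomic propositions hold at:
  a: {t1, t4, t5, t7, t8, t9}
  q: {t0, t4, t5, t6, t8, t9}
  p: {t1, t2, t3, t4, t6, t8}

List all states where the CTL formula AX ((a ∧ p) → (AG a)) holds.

Sat(a ∧ p) = {t1, t4, t8}
AG a: greatest fixpoint, start Z0 = {t1, t4, t5, t7, t8, t9}, keep only states in Sat with every successor in Z. Z1 = {t4, t8, t9}; Z2 = {t9}; Z3 = ∅; fixed.
Sat(AG a) = ∅
Sat((a ∧ p) → (AG a)) = {t0, t2, t3, t5, t6, t7, t9}
Sat(AX ((a ∧ p) → (AG a))) = {s : every successor in {t0, t2, t3, t5, t6, t7, t9}} = {t0, t1, t2, t3, t5, t8}

{t0, t1, t2, t3, t5, t8}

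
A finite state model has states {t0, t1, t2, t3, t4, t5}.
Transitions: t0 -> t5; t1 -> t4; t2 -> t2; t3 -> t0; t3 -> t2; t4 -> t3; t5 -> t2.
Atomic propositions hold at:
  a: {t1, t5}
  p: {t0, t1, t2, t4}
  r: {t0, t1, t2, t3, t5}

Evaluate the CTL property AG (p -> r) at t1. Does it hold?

No

Sat(p -> r) = {t0, t1, t2, t3, t5}
AG (p -> r): greatest fixpoint, start Z0 = {t0, t1, t2, t3, t5}, keep only states in Sat with every successor in Z. Z1 = {t0, t2, t3, t5}; fixed.
Sat(AG (p -> r)) = {t0, t2, t3, t5}
t1 ∉ Sat(AG (p -> r)) = {t0, t2, t3, t5}, so the formula does not hold at t1.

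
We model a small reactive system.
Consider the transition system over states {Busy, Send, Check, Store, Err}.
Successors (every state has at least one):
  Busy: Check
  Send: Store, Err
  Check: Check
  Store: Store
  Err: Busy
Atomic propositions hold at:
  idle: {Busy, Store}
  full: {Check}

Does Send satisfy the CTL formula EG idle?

EG idle: greatest fixpoint, start Z0 = {Busy, Store}, keep only states in Sat with some successor in Z. Z1 = {Store}; fixed.
Sat(EG idle) = {Store}
Send ∉ Sat(EG idle) = {Store}, so the formula does not hold at Send.

No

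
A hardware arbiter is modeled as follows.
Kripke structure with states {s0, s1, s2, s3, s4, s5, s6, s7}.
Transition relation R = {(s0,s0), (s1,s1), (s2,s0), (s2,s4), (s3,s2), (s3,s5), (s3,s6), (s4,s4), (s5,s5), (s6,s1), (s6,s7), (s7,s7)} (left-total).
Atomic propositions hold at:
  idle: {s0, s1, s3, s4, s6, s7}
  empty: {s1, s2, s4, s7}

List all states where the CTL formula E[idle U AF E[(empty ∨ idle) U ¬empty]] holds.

{s0, s2, s3, s5, s6}

Sat(empty ∨ idle) = {s0, s1, s2, s3, s4, s6, s7}
Sat(¬empty) = {s0, s3, s5, s6}
E[(empty ∨ idle) U ¬empty]: least fixpoint, start Z0 = Sat(¬empty) = {s0, s3, s5, s6}, add states in Sat(empty ∨ idle) with some successor in Z. Z1 = {s0, s2, s3, s5, s6}; fixed.
Sat(E[(empty ∨ idle) U ¬empty]) = {s0, s2, s3, s5, s6}
AF E[(empty ∨ idle) U ¬empty]: least fixpoint, start Z0 = {s0, s2, s3, s5, s6}, add states with every successor in Z. Already a fixed point.
Sat(AF E[(empty ∨ idle) U ¬empty]) = {s0, s2, s3, s5, s6}
E[idle U AF E[(empty ∨ idle) U ¬empty]]: least fixpoint, start Z0 = Sat(AF E[(empty ∨ idle) U ¬empty]) = {s0, s2, s3, s5, s6}, add states in Sat(idle) with some successor in Z. Already a fixed point.
Sat(E[idle U AF E[(empty ∨ idle) U ¬empty]]) = {s0, s2, s3, s5, s6}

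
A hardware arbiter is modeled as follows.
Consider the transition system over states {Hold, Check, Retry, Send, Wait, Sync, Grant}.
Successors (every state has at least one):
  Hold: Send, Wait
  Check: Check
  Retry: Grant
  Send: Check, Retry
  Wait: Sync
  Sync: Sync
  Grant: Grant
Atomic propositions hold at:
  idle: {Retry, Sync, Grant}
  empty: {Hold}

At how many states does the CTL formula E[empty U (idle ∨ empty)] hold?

4

Sat(idle ∨ empty) = {Hold, Retry, Sync, Grant}
E[empty U (idle ∨ empty)]: least fixpoint, start Z0 = Sat((idle ∨ empty)) = {Hold, Retry, Sync, Grant}, add states in Sat(empty) with some successor in Z. Already a fixed point.
Sat(E[empty U (idle ∨ empty)]) = {Hold, Retry, Sync, Grant}
|Sat(E[empty U (idle ∨ empty)])| = |{Hold, Retry, Sync, Grant}| = 4.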